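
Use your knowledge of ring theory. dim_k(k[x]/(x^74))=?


Basis: 1,x,...,x^73
dim=74


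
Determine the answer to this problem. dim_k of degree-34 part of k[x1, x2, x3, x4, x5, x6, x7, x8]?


C(d+n-1,n-1)=C(41,7)=22481940


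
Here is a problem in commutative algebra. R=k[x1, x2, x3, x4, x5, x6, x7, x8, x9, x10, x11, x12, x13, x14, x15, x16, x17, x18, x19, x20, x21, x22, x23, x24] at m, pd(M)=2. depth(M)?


pd+depth=depth(R)=24
depth=24-2=22


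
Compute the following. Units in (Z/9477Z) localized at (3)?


Local ring = Z/729Z.
phi(729) = 3^5*(3-1) = 486


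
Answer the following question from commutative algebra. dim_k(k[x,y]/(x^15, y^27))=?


Basis: x^i*y^j, i<15, j<27
15*27=405


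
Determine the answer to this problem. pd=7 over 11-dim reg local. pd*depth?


pd+depth=11
depth=11-7=4
pd*depth=7*4=28


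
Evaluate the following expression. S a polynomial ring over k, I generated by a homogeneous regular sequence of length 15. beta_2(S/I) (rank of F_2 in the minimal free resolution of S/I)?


Regular sequence => Koszul complex is the minimal free resolution.
Syz_1 minimally generated by Koszul relations f_i*e_j - f_j*e_i (i<j): mu(Syz_1) = beta_2 = C(m,2) = m(m-1)/2
m=15
15*14/2 = 105


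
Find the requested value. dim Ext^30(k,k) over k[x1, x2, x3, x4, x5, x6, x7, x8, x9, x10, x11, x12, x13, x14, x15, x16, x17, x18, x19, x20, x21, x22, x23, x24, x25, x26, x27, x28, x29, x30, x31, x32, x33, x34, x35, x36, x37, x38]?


C(n,i)=C(38,30)=48903492


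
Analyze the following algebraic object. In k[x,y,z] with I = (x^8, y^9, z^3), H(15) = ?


Need i<8, j<9, k<3 with i+j+k=15.
For each i, j ranges over max(0,15-i-2)..min(8,15-i):
  i=0: j in [13,8] -> 0
  i=1: j in [12,8] -> 0
  i=2: j in [11,8] -> 0
  i=3: j in [10,8] -> 0
  i=4: j in [9,8] -> 0
  i=5: j in [8,8] -> 1
  i=6: j in [7,8] -> 2
  i=7: j in [6,8] -> 3
H(15) = 0+0+0+0+0+1+2+3 = 6


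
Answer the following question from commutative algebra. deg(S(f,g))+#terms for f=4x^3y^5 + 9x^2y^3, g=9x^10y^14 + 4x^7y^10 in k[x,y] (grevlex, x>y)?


LT(f)=4x^3y^5, LT(g)=9x^10y^14
lcm(LM)=x^10y^14
S(f,g) (scaled by 36 to clear denominators) = 9x^7y^9*f - 4*g = 81x^9y^12 - 16x^7y^10
2 terms, deg 21.
21+2=23


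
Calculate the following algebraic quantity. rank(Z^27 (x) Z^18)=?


rank(M(x)N) = rank(M)*rank(N)
27*18 = 486


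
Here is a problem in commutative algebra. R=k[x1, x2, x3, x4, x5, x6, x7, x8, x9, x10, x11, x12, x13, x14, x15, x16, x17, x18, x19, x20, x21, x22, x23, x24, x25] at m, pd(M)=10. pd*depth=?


pd+depth=25
depth=25-10=15
pd*depth=10*15=150


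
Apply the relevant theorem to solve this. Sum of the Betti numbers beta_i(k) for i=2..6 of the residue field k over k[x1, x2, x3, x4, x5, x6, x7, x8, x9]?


Koszul resolution: beta_i(k)=C(n,i), n=9
C(9,2)=36, C(9,3)=84, C(9,4)=126, C(9,5)=126, C(9,6)=84
Sum=456


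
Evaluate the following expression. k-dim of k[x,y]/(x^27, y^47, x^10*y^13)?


k[x,y]/I, I = (x^27, y^47, x^10*y^13)
Rect: 27x47=1269. Corner: (27-10)x(47-13)=578.
dim = 1269-578 = 691


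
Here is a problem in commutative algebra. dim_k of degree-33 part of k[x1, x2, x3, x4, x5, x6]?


C(d+n-1,n-1)=C(38,5)=501942


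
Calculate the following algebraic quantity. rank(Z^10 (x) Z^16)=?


rank(M(x)N) = rank(M)*rank(N)
10*16 = 160


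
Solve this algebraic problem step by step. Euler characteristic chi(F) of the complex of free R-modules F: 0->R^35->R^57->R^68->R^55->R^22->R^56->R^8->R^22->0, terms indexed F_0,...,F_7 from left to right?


chi = sum (-1)^i * rank:
(-1)^0*35=35
(-1)^1*57=-57
(-1)^2*68=68
(-1)^3*55=-55
(-1)^4*22=22
(-1)^5*56=-56
(-1)^6*8=8
(-1)^7*22=-22
chi=-57


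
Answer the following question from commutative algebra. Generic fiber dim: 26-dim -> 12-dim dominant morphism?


dim(fiber)=dim(X)-dim(Y)=26-12=14


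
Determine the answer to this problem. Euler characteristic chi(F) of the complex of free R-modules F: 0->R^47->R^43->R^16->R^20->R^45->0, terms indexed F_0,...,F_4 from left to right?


chi = sum (-1)^i * rank:
(-1)^0*47=47
(-1)^1*43=-43
(-1)^2*16=16
(-1)^3*20=-20
(-1)^4*45=45
chi=45


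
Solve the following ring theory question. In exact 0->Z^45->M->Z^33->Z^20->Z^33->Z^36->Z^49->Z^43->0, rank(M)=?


Alt sum=0:
(-1)^0*45 + (-1)^1*? + (-1)^2*33 + (-1)^3*20 + (-1)^4*33 + (-1)^5*36 + (-1)^6*49 + (-1)^7*43=0
rank(M)=61


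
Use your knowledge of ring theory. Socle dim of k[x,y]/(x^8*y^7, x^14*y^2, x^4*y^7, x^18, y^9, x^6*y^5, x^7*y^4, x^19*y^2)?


Socle = ann(m) = span of standard monomials u with x*u, y*u in I (staircase corners).
Redundant generators: x^8*y^7, x^19*y^2
Minimal generators: x^18, x^14*y^2, x^7*y^4, x^6*y^5, x^4*y^7, y^9
Corners: x^3y^8, x^5y^6, x^6y^4, x^13y^3, x^17y
Socle dim=5


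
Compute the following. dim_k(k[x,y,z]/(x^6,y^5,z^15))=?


Basis: x^iy^jz^k, i<6,j<5,k<15
6*5*15=450


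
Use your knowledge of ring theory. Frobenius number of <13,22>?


gcd(13,22)=1 => F=ab-a-b=13*22-13-22=286-35=251


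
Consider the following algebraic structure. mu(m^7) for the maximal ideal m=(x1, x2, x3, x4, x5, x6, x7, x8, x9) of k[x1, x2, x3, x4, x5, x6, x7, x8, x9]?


Graded Nakayama: mu(m^d) = dim_k (m^d/m^(d+1)) = #degree-7 monomials in 9 vars
C(n+d-1,d)=C(15,7)=6435


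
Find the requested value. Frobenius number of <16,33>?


gcd(16,33)=1 => F=ab-a-b=16*33-16-33=528-49=479


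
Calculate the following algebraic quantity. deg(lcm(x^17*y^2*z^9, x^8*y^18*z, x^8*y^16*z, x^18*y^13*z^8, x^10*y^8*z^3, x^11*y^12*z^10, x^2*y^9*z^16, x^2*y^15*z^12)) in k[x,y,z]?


lcm = componentwise max:
x: max(17,8,8,18,10,11,2,2)=18
y: max(2,18,16,13,8,12,9,15)=18
z: max(9,1,1,8,3,10,16,12)=16
Total=18+18+16=52


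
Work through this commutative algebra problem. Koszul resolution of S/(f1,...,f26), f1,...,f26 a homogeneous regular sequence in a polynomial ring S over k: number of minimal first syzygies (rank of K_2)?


Regular sequence => Koszul complex is the minimal free resolution.
Syz_1 minimally generated by Koszul relations f_i*e_j - f_j*e_i (i<j): mu(Syz_1) = beta_2 = C(m,2) = m(m-1)/2
m=26
26*25/2 = 325


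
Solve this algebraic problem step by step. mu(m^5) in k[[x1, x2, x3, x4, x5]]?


C(n+d-1,d)=C(9,5)=126


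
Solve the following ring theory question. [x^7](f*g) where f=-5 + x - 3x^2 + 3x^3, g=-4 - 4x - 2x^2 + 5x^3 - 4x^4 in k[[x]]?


[x^7] = sum a_i*b_j, i+j=7
  3*-4=-12
Sum=-12


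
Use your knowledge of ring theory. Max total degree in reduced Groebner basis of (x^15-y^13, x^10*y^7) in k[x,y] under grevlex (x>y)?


LT(f1)=x^15, LT(f2)=x^10y^7, lcm=x^15y^7
S(f1,f2) = y^7*f1 - x^5*f2 = -y^20
Reduced GB = {f1, f2, y^20}; degrees 15, 17, 20
Max = 20


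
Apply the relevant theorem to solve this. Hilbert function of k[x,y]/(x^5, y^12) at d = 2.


k[x,y], I = (x^5, y^12), d = 2
Need i < 5 and d-i < 12.
Range: 0 <= i <= 2.
H(2) = 3


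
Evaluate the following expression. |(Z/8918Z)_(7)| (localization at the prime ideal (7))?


7-primary part: 8918=7^3*26
Size=7^3=343


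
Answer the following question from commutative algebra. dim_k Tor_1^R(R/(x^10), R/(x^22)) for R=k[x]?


Tor_1(R/I,R/J)=(I cap J)/IJ=(x^22)/(x^32)
dim=32-22=min(10,22)=10


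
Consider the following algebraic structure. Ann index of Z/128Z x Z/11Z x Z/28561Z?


Exponent = lcm of the cyclic orders; pairwise coprime => product.
2^7*11^1*13^4=128*11*28561=40213888


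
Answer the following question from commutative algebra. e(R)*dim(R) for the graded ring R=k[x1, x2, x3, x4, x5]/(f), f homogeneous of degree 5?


e(R)=deg(f)=5, dim(R)=5-1=4
e*dim=5*4=20


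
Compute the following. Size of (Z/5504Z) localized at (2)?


2-primary part: 5504=2^7*43
Size=2^7=128


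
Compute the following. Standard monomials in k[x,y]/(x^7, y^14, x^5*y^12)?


k[x,y]/I, I = (x^7, y^14, x^5*y^12)
Rect: 7x14=98. Corner: (7-5)x(14-12)=4.
dim = 98-4 = 94


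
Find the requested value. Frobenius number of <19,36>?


gcd(19,36)=1 => F=ab-a-b=19*36-19-36=684-55=629


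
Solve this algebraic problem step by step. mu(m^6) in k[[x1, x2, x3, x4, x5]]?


C(n+d-1,d)=C(10,6)=210


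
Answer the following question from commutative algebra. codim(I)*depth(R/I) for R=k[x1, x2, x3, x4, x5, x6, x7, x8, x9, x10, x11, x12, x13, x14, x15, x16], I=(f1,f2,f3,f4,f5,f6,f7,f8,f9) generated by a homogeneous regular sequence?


codim=9, depth=dim(R/I)=16-9=7
Product=9*7=63


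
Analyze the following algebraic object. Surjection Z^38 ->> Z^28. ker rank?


rank(ker) = 38-28 = 10


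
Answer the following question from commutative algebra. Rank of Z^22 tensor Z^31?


rank(M(x)N) = rank(M)*rank(N)
22*31 = 682


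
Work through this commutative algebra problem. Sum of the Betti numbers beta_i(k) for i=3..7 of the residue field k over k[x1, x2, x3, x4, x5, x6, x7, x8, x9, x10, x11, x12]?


Koszul resolution: beta_i(k)=C(n,i), n=12
C(12,3)=220, C(12,4)=495, C(12,5)=792, C(12,6)=924, C(12,7)=792
Sum=3223


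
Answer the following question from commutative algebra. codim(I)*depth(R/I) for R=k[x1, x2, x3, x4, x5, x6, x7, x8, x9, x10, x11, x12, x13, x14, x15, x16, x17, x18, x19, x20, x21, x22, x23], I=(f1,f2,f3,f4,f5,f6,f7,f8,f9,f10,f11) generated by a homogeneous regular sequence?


codim=11, depth=dim(R/I)=23-11=12
Product=11*12=132


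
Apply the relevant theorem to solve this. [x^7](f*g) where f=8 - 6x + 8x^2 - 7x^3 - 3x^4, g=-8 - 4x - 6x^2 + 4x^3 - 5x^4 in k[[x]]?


[x^7] = sum a_i*b_j, i+j=7
  -7*-5=35
  -3*4=-12
Sum=23


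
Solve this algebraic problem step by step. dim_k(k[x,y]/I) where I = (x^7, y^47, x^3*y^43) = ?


k[x,y]/I, I = (x^7, y^47, x^3*y^43)
Rect: 7x47=329. Corner: (7-3)x(47-43)=16.
dim = 329-16 = 313


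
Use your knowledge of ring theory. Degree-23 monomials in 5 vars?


C(d+n-1,n-1)=C(27,4)=17550


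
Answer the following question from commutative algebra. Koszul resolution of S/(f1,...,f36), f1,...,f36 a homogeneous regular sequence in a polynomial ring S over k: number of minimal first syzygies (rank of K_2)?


Regular sequence => Koszul complex is the minimal free resolution.
Syz_1 minimally generated by Koszul relations f_i*e_j - f_j*e_i (i<j): mu(Syz_1) = beta_2 = C(m,2) = m(m-1)/2
m=36
36*35/2 = 630


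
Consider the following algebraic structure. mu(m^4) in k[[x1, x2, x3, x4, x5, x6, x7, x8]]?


C(n+d-1,d)=C(11,4)=330


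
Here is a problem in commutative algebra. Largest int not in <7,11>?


gcd(7,11)=1 => F=ab-a-b=7*11-7-11=77-18=59


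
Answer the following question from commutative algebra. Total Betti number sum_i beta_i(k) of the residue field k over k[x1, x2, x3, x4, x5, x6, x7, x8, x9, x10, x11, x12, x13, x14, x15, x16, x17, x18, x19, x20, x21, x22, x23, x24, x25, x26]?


Koszul resolution: beta_i(k)=C(n,i), n=26
sum_i C(26,i) = 2^26 = 67108864


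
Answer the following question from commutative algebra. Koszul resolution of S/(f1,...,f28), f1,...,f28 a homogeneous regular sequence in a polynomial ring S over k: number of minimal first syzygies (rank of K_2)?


Regular sequence => Koszul complex is the minimal free resolution.
Syz_1 minimally generated by Koszul relations f_i*e_j - f_j*e_i (i<j): mu(Syz_1) = beta_2 = C(m,2) = m(m-1)/2
m=28
28*27/2 = 378


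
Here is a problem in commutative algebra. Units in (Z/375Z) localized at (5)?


Local ring = Z/125Z.
phi(125) = 5^2*(5-1) = 100


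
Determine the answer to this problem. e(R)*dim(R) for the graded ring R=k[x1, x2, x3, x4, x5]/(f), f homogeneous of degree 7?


e(R)=deg(f)=7, dim(R)=5-1=4
e*dim=7*4=28


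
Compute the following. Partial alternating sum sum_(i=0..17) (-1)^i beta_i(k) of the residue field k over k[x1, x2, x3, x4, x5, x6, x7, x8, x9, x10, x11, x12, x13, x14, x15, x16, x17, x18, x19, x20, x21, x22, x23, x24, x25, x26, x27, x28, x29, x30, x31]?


Koszul resolution: beta_i(k)=C(n,i), n=31
sum_(i=0..p) (-1)^i C(n,i) = (-1)^p C(n-1,p)
(-1)^17*C(30,17) = (-1)^17*119759850 = -119759850


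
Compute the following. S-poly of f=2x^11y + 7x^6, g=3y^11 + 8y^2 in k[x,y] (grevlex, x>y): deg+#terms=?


LT(f)=2x^11y, LT(g)=3y^11
lcm(LM)=x^11y^11
S(f,g) (scaled by 6 to clear denominators) = 3y^10*f - 2x^11*g = 21x^6y^10 - 16x^11y^2
2 terms, deg 16.
16+2=18


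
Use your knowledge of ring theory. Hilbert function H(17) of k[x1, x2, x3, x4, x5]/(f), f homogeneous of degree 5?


C(21,4)-C(16,4)=5985-1820=4165


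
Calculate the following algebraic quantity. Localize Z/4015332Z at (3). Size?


3-primary part: 4015332=3^10*68
Size=3^10=59049


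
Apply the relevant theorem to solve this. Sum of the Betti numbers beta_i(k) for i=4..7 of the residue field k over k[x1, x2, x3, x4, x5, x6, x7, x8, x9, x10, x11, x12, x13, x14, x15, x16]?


Koszul resolution: beta_i(k)=C(n,i), n=16
C(16,4)=1820, C(16,5)=4368, C(16,6)=8008, C(16,7)=11440
Sum=25636


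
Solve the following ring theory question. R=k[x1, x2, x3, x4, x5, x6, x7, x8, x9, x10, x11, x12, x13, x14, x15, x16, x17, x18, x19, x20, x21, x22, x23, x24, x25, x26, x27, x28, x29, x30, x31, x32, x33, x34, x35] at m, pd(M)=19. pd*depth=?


pd+depth=35
depth=35-19=16
pd*depth=19*16=304


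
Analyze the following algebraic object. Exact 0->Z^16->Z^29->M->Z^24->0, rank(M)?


Alt sum=0:
(-1)^0*16 + (-1)^1*29 + (-1)^2*? + (-1)^3*24=0
rank(M)=37


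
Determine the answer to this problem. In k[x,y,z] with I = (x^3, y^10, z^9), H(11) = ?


Need i<3, j<10, k<9 with i+j+k=11.
For each i, j ranges over max(0,11-i-8)..min(9,11-i):
  i=0: j in [3,9] -> 7
  i=1: j in [2,9] -> 8
  i=2: j in [1,9] -> 9
H(11) = 7+8+9 = 24


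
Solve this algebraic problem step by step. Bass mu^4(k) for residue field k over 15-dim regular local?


C(n,i)=C(15,4)=1365


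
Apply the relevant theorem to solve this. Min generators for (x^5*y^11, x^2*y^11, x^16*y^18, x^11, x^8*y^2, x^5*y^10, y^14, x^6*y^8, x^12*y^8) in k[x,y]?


Remove redundant (divisible by others).
x^5*y^11 redundant.
x^16*y^18 redundant.
x^12*y^8 redundant.
Min: x^11, x^8*y^2, x^6*y^8, x^5*y^10, x^2*y^11, y^14
Count=6


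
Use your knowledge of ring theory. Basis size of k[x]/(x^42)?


Basis: 1,x,...,x^41
dim=42


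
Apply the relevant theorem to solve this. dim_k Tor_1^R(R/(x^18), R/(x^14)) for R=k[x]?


Tor_1(R/I,R/J)=(I cap J)/IJ=(x^18)/(x^32)
dim=32-18=min(18,14)=14


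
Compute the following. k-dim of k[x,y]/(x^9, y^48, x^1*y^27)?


k[x,y]/I, I = (x^9, y^48, x^1*y^27)
Rect: 9x48=432. Corner: (9-1)x(48-27)=168.
dim = 432-168 = 264


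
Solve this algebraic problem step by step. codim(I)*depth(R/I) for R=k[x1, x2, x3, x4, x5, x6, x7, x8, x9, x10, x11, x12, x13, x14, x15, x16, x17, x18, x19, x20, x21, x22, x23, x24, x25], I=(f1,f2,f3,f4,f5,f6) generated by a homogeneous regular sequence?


codim=6, depth=dim(R/I)=25-6=19
Product=6*19=114


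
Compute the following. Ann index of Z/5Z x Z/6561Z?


Exponent = lcm of the cyclic orders; pairwise coprime => product.
5^1*3^8=5*6561=32805


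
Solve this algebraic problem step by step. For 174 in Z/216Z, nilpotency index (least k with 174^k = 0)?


174^k mod 216:
k=1: 174
k=2: 36
k=3: 0
First zero at k = 3


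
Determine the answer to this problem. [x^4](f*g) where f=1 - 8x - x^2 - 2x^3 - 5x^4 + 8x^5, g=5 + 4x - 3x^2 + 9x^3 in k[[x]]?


[x^4] = sum a_i*b_j, i+j=4
  -8*9=-72
  -1*-3=3
  -2*4=-8
  -5*5=-25
Sum=-102


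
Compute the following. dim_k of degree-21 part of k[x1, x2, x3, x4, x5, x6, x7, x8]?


C(d+n-1,n-1)=C(28,7)=1184040


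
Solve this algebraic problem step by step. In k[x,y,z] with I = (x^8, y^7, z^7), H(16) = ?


Need i<8, j<7, k<7 with i+j+k=16.
For each i, j ranges over max(0,16-i-6)..min(6,16-i):
  i=0: j in [10,6] -> 0
  i=1: j in [9,6] -> 0
  i=2: j in [8,6] -> 0
  i=3: j in [7,6] -> 0
  i=4: j in [6,6] -> 1
  i=5: j in [5,6] -> 2
  i=6: j in [4,6] -> 3
  i=7: j in [3,6] -> 4
H(16) = 0+0+0+0+1+2+3+4 = 10


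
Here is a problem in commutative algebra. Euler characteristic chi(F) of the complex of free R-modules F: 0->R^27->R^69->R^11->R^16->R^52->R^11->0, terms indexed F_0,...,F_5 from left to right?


chi = sum (-1)^i * rank:
(-1)^0*27=27
(-1)^1*69=-69
(-1)^2*11=11
(-1)^3*16=-16
(-1)^4*52=52
(-1)^5*11=-11
chi=-6


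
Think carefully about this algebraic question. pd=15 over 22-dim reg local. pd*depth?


pd+depth=22
depth=22-15=7
pd*depth=15*7=105


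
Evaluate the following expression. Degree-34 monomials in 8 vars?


C(d+n-1,n-1)=C(41,7)=22481940


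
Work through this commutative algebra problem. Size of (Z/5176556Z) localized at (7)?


7-primary part: 5176556=7^6*44
Size=7^6=117649


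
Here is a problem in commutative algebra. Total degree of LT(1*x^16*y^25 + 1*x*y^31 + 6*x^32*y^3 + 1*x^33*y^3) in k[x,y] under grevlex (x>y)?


LT: 1*x^16*y^25
deg_x=16, deg_y=25
Total=16+25=41


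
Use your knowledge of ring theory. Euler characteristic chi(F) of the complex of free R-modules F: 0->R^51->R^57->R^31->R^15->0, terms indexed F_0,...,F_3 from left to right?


chi = sum (-1)^i * rank:
(-1)^0*51=51
(-1)^1*57=-57
(-1)^2*31=31
(-1)^3*15=-15
chi=10


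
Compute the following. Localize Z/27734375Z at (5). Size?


5-primary part: 27734375=5^8*71
Size=5^8=390625


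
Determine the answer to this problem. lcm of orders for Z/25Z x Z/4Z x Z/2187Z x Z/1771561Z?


Exponent = lcm of the cyclic orders; pairwise coprime => product.
5^2*2^2*3^7*11^6=25*4*2187*1771561=387440390700


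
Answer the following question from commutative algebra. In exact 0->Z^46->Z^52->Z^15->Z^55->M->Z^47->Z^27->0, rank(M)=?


Alt sum=0:
(-1)^0*46 + (-1)^1*52 + (-1)^2*15 + (-1)^3*55 + (-1)^4*? + (-1)^5*47 + (-1)^6*27=0
rank(M)=66


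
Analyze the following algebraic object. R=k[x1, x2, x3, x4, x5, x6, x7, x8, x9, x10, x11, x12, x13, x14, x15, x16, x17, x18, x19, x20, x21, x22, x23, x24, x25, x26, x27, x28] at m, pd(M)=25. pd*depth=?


pd+depth=28
depth=28-25=3
pd*depth=25*3=75


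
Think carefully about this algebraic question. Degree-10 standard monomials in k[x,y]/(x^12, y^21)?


k[x,y], I = (x^12, y^21), d = 10
Need i < 12 and d-i < 21.
Range: 0 <= i <= 10.
H(10) = 11


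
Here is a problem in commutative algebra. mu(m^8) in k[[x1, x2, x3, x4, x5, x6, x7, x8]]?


C(n+d-1,d)=C(15,8)=6435


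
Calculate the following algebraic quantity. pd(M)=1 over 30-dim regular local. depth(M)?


pd+depth=depth(R)=30
depth=30-1=29


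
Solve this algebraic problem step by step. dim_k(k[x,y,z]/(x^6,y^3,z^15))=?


Basis: x^iy^jz^k, i<6,j<3,k<15
6*3*15=270


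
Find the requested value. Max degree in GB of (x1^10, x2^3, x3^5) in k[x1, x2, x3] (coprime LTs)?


Pure powers, coprime LTs => already GB.
Degrees: 10, 3, 5
Max=10


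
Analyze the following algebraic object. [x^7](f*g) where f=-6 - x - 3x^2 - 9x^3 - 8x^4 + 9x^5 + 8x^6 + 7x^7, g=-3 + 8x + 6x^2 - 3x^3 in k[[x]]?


[x^7] = sum a_i*b_j, i+j=7
  -8*-3=24
  9*6=54
  8*8=64
  7*-3=-21
Sum=121


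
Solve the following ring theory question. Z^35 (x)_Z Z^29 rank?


rank(M(x)N) = rank(M)*rank(N)
35*29 = 1015


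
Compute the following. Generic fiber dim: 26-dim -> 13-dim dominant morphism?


dim(fiber)=dim(X)-dim(Y)=26-13=13


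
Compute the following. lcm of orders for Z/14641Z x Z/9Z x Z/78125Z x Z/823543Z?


Exponent = lcm of the cyclic orders; pairwise coprime => product.
11^4*3^2*5^7*7^7=14641*9*78125*823543=8477924809921875


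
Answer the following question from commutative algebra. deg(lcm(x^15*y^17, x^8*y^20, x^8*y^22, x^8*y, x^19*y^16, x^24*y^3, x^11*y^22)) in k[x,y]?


lcm = componentwise max:
x: max(15,8,8,8,19,24,11)=24
y: max(17,20,22,1,16,3,22)=22
Total=24+22=46


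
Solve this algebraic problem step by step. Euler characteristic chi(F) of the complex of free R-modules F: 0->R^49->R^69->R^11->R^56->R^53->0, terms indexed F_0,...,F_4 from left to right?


chi = sum (-1)^i * rank:
(-1)^0*49=49
(-1)^1*69=-69
(-1)^2*11=11
(-1)^3*56=-56
(-1)^4*53=53
chi=-12


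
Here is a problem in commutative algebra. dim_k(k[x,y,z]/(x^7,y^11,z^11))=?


Basis: x^iy^jz^k, i<7,j<11,k<11
7*11*11=847


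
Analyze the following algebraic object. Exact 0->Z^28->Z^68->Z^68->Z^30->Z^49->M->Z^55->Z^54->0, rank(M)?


Alt sum=0:
(-1)^0*28 + (-1)^1*68 + (-1)^2*68 + (-1)^3*30 + (-1)^4*49 + (-1)^5*? + (-1)^6*55 + (-1)^7*54=0
rank(M)=48


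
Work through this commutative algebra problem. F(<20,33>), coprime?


gcd(20,33)=1 => F=ab-a-b=20*33-20-33=660-53=607


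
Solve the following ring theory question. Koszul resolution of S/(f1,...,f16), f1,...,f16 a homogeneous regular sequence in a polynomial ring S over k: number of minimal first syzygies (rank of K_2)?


Regular sequence => Koszul complex is the minimal free resolution.
Syz_1 minimally generated by Koszul relations f_i*e_j - f_j*e_i (i<j): mu(Syz_1) = beta_2 = C(m,2) = m(m-1)/2
m=16
16*15/2 = 120


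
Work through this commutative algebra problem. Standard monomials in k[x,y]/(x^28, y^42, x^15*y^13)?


k[x,y]/I, I = (x^28, y^42, x^15*y^13)
Rect: 28x42=1176. Corner: (28-15)x(42-13)=377.
dim = 1176-377 = 799


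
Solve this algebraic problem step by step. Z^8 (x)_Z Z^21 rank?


rank(M(x)N) = rank(M)*rank(N)
8*21 = 168


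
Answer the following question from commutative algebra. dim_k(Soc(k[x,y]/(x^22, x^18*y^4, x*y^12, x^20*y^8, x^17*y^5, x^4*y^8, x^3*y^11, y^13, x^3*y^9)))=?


Socle = ann(m) = span of standard monomials u with x*u, y*u in I (staircase corners).
Redundant generators: x^20*y^8, x^3*y^11
Minimal generators: x^22, x^18*y^4, x^17*y^5, x^4*y^8, x^3*y^9, x*y^12, y^13
Corners: y^12, x^2y^11, x^3y^8, x^16y^7, x^17y^4, x^21y^3
Socle dim=6


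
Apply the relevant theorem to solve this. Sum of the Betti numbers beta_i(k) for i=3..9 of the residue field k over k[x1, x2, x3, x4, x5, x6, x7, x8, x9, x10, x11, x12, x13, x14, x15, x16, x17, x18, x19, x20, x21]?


Koszul resolution: beta_i(k)=C(n,i), n=21
C(21,3)=1330, C(21,4)=5985, C(21,5)=20349, C(21,6)=54264, C(21,7)=116280, C(21,8)=203490, C(21,9)=293930
Sum=695628


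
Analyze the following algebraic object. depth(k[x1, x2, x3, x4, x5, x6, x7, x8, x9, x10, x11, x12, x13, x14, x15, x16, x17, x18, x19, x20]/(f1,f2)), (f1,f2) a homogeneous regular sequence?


depth(R)=20
depth(R/I)=20-2=18


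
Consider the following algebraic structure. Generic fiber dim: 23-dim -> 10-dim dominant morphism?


dim(fiber)=dim(X)-dim(Y)=23-10=13


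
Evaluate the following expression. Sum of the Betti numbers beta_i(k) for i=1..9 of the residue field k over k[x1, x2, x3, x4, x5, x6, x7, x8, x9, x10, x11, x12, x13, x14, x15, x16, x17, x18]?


Koszul resolution: beta_i(k)=C(n,i), n=18
C(18,1)=18, C(18,2)=153, C(18,3)=816, C(18,4)=3060, C(18,5)=8568, C(18,6)=18564, C(18,7)=31824, C(18,8)=43758, C(18,9)=48620
Sum=155381


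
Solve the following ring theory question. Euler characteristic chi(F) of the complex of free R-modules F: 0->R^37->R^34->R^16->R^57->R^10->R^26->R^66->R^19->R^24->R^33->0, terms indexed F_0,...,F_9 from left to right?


chi = sum (-1)^i * rank:
(-1)^0*37=37
(-1)^1*34=-34
(-1)^2*16=16
(-1)^3*57=-57
(-1)^4*10=10
(-1)^5*26=-26
(-1)^6*66=66
(-1)^7*19=-19
(-1)^8*24=24
(-1)^9*33=-33
chi=-16


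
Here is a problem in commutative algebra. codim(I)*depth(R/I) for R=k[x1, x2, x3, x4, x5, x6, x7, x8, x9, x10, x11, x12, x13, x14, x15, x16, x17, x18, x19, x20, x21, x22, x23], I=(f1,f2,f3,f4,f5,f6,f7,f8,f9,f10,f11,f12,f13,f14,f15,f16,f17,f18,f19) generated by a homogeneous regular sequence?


codim=19, depth=dim(R/I)=23-19=4
Product=19*4=76


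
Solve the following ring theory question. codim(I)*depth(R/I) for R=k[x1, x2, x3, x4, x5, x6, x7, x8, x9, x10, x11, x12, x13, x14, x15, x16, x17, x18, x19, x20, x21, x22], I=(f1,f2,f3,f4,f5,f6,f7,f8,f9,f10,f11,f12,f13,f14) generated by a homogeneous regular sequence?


codim=14, depth=dim(R/I)=22-14=8
Product=14*8=112


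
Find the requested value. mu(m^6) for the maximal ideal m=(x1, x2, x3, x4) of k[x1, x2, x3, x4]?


Graded Nakayama: mu(m^d) = dim_k (m^d/m^(d+1)) = #degree-6 monomials in 4 vars
C(n+d-1,d)=C(9,6)=84


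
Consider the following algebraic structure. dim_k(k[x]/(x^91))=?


Basis: 1,x,...,x^90
dim=91


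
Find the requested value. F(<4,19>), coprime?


gcd(4,19)=1 => F=ab-a-b=4*19-4-19=76-23=53


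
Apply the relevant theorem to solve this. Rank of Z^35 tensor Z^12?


rank(M(x)N) = rank(M)*rank(N)
35*12 = 420


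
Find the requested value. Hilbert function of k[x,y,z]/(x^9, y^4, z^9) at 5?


Need i<9, j<4, k<9 with i+j+k=5.
For each i, j ranges over max(0,5-i-8)..min(3,5-i):
  i=0: j in [0,3] -> 4
  i=1: j in [0,3] -> 4
  i=2: j in [0,3] -> 4
  i=3: j in [0,2] -> 3
  i=4: j in [0,1] -> 2
  i=5: j in [0,0] -> 1
H(5) = 4+4+4+3+2+1 = 18


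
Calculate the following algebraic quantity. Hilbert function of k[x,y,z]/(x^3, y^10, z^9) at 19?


Need i<3, j<10, k<9 with i+j+k=19.
For each i, j ranges over max(0,19-i-8)..min(9,19-i):
  i=0: j in [11,9] -> 0
  i=1: j in [10,9] -> 0
  i=2: j in [9,9] -> 1
H(19) = 0+0+1 = 1


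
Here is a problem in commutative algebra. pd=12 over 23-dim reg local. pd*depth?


pd+depth=23
depth=23-12=11
pd*depth=12*11=132


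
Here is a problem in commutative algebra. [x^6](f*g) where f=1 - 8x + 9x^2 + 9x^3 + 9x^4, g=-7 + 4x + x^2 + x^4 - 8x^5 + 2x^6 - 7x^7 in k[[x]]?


[x^6] = sum a_i*b_j, i+j=6
  1*2=2
  -8*-8=64
  9*1=9
  9*1=9
Sum=84


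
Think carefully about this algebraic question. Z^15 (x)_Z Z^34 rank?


rank(M(x)N) = rank(M)*rank(N)
15*34 = 510


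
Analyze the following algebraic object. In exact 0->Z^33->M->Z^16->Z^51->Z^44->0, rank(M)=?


Alt sum=0:
(-1)^0*33 + (-1)^1*? + (-1)^2*16 + (-1)^3*51 + (-1)^4*44=0
rank(M)=42


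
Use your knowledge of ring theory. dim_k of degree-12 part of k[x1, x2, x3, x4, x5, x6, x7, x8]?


C(d+n-1,n-1)=C(19,7)=50388


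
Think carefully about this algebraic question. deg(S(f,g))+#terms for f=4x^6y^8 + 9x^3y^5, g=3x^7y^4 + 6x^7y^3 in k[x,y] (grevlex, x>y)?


LT(f)=4x^6y^8, LT(g)=3x^7y^4
lcm(LM)=x^7y^8
S(f,g) (scaled by 12 to clear denominators) = 3x*f - 4y^4*g = -24x^7y^7 + 27x^4y^5
2 terms, deg 14.
14+2=16


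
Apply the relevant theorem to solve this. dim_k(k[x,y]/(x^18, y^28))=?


Basis: x^i*y^j, i<18, j<28
18*28=504


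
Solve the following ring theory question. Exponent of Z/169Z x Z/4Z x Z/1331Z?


Exponent = lcm of the cyclic orders; pairwise coprime => product.
13^2*2^2*11^3=169*4*1331=899756


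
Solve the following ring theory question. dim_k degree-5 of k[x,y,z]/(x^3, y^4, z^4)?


Need i<3, j<4, k<4 with i+j+k=5.
For each i, j ranges over max(0,5-i-3)..min(3,5-i):
  i=0: j in [2,3] -> 2
  i=1: j in [1,3] -> 3
  i=2: j in [0,3] -> 4
H(5) = 2+3+4 = 9


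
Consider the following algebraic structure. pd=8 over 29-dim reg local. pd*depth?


pd+depth=29
depth=29-8=21
pd*depth=8*21=168


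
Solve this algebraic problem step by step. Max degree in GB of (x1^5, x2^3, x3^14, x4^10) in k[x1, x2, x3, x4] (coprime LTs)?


Pure powers, coprime LTs => already GB.
Degrees: 5, 3, 14, 10
Max=14


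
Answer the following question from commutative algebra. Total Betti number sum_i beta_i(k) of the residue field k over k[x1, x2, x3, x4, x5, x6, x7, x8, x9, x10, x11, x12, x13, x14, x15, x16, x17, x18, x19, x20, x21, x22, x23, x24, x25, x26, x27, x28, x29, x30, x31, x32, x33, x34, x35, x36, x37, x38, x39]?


Koszul resolution: beta_i(k)=C(n,i), n=39
sum_i C(39,i) = 2^39 = 549755813888


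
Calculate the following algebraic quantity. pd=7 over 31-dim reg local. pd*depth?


pd+depth=31
depth=31-7=24
pd*depth=7*24=168


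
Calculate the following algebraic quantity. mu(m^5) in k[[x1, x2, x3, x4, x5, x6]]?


C(n+d-1,d)=C(10,5)=252


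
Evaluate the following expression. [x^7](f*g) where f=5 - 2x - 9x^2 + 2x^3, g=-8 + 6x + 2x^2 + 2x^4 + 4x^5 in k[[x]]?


[x^7] = sum a_i*b_j, i+j=7
  -9*4=-36
  2*2=4
Sum=-32


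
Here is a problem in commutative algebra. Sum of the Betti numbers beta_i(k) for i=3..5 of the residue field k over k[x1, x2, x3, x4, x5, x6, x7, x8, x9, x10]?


Koszul resolution: beta_i(k)=C(n,i), n=10
C(10,3)=120, C(10,4)=210, C(10,5)=252
Sum=582


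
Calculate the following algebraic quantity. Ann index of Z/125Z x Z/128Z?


Exponent = lcm of the cyclic orders; pairwise coprime => product.
5^3*2^7=125*128=16000


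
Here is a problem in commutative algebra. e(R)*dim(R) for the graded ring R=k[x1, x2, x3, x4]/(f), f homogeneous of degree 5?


e(R)=deg(f)=5, dim(R)=4-1=3
e*dim=5*3=15


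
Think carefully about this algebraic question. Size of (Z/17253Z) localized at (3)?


3-primary part: 17253=3^5*71
Size=3^5=243


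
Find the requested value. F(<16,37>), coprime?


gcd(16,37)=1 => F=ab-a-b=16*37-16-37=592-53=539


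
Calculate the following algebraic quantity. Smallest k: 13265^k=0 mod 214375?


13265^k mod 214375:
k=1: 13265
k=2: 172725
k=3: 171500
k=4: 0
First zero at k = 4


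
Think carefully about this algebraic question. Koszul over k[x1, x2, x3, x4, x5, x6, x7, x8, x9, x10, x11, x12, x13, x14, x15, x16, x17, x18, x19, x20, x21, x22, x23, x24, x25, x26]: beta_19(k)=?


C(n,i)=C(26,19)=657800


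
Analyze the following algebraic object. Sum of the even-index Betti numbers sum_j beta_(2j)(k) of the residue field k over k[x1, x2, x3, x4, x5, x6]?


Koszul resolution: beta_i(k)=C(n,i), n=6
sum_even C(6,i) = 2^(n-1) = 2^5 = 32


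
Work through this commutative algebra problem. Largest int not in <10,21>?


gcd(10,21)=1 => F=ab-a-b=10*21-10-21=210-31=179


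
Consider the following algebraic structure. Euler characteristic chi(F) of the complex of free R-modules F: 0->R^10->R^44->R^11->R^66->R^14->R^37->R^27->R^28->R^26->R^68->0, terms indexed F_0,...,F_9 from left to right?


chi = sum (-1)^i * rank:
(-1)^0*10=10
(-1)^1*44=-44
(-1)^2*11=11
(-1)^3*66=-66
(-1)^4*14=14
(-1)^5*37=-37
(-1)^6*27=27
(-1)^7*28=-28
(-1)^8*26=26
(-1)^9*68=-68
chi=-155


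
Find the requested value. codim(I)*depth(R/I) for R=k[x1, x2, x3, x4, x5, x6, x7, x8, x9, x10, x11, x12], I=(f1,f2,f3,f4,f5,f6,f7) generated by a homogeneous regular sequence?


codim=7, depth=dim(R/I)=12-7=5
Product=7*5=35


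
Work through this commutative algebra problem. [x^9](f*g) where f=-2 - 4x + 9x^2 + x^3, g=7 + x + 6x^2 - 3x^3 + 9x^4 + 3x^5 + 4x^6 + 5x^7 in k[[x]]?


[x^9] = sum a_i*b_j, i+j=9
  9*5=45
  1*4=4
Sum=49


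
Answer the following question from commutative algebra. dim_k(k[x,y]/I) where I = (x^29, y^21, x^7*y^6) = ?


k[x,y]/I, I = (x^29, y^21, x^7*y^6)
Rect: 29x21=609. Corner: (29-7)x(21-6)=330.
dim = 609-330 = 279


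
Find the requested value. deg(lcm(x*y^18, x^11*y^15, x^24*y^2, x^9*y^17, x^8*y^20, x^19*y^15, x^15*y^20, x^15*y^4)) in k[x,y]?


lcm = componentwise max:
x: max(1,11,24,9,8,19,15,15)=24
y: max(18,15,2,17,20,15,20,4)=20
Total=24+20=44


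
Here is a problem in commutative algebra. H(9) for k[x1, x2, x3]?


C(d+n-1,n-1)=C(11,2)=55


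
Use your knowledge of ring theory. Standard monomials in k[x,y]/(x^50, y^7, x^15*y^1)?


k[x,y]/I, I = (x^50, y^7, x^15*y^1)
Rect: 50x7=350. Corner: (50-15)x(7-1)=210.
dim = 350-210 = 140


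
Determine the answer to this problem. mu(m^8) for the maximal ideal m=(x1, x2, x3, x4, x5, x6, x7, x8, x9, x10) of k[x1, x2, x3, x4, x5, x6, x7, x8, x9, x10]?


Graded Nakayama: mu(m^d) = dim_k (m^d/m^(d+1)) = #degree-8 monomials in 10 vars
C(n+d-1,d)=C(17,8)=24310


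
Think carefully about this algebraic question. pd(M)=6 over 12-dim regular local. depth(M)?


pd+depth=depth(R)=12
depth=12-6=6


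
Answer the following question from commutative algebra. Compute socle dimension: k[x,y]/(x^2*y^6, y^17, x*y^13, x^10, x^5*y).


Socle = ann(m) = span of standard monomials u with x*u, y*u in I (staircase corners).
Minimal generators: x^10, x^5*y, x^2*y^6, x*y^13, y^17
Corners: y^16, xy^12, x^4y^5, x^9
Socle dim=4


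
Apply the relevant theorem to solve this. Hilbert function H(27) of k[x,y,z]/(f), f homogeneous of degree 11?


C(29,2)-C(18,2)=406-153=253


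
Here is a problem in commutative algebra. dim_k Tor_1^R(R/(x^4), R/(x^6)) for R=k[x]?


Tor_1(R/I,R/J)=(I cap J)/IJ=(x^6)/(x^10)
dim=10-6=min(4,6)=4


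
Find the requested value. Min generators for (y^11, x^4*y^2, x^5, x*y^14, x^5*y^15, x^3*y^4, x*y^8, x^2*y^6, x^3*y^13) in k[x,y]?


Remove redundant (divisible by others).
x*y^14 redundant.
x^5*y^15 redundant.
x^3*y^13 redundant.
Min: x^5, x^4*y^2, x^3*y^4, x^2*y^6, x*y^8, y^11
Count=6


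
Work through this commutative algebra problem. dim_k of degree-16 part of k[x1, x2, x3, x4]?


C(d+n-1,n-1)=C(19,3)=969


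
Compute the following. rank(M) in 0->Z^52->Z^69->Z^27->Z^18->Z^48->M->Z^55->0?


Alt sum=0:
(-1)^0*52 + (-1)^1*69 + (-1)^2*27 + (-1)^3*18 + (-1)^4*48 + (-1)^5*? + (-1)^6*55=0
rank(M)=95


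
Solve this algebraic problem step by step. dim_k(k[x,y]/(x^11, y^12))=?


Basis: x^i*y^j, i<11, j<12
11*12=132


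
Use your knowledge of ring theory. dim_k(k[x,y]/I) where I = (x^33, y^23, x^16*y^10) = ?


k[x,y]/I, I = (x^33, y^23, x^16*y^10)
Rect: 33x23=759. Corner: (33-16)x(23-10)=221.
dim = 759-221 = 538


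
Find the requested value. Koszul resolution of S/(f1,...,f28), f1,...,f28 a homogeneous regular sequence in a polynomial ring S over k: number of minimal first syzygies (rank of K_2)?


Regular sequence => Koszul complex is the minimal free resolution.
Syz_1 minimally generated by Koszul relations f_i*e_j - f_j*e_i (i<j): mu(Syz_1) = beta_2 = C(m,2) = m(m-1)/2
m=28
28*27/2 = 378


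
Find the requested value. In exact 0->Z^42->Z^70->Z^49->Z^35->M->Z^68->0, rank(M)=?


Alt sum=0:
(-1)^0*42 + (-1)^1*70 + (-1)^2*49 + (-1)^3*35 + (-1)^4*? + (-1)^5*68=0
rank(M)=82


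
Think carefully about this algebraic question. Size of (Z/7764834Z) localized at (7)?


7-primary part: 7764834=7^6*66
Size=7^6=117649


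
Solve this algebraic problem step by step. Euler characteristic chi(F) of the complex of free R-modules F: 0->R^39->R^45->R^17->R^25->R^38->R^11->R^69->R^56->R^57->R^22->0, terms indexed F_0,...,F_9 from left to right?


chi = sum (-1)^i * rank:
(-1)^0*39=39
(-1)^1*45=-45
(-1)^2*17=17
(-1)^3*25=-25
(-1)^4*38=38
(-1)^5*11=-11
(-1)^6*69=69
(-1)^7*56=-56
(-1)^8*57=57
(-1)^9*22=-22
chi=61


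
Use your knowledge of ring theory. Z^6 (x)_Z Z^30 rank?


rank(M(x)N) = rank(M)*rank(N)
6*30 = 180


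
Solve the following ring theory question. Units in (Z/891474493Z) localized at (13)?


Local ring = Z/371293Z.
phi(371293) = 13^4*(13-1) = 342732


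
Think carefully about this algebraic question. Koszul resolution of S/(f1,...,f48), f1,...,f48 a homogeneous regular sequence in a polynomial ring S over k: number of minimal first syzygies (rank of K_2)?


Regular sequence => Koszul complex is the minimal free resolution.
Syz_1 minimally generated by Koszul relations f_i*e_j - f_j*e_i (i<j): mu(Syz_1) = beta_2 = C(m,2) = m(m-1)/2
m=48
48*47/2 = 1128


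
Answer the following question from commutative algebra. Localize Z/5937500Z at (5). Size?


5-primary part: 5937500=5^7*76
Size=5^7=78125


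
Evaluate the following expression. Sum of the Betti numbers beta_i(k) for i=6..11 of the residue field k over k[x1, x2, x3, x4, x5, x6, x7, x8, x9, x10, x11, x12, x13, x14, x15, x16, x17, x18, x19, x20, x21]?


Koszul resolution: beta_i(k)=C(n,i), n=21
C(21,6)=54264, C(21,7)=116280, C(21,8)=203490, C(21,9)=293930, C(21,10)=352716, C(21,11)=352716
Sum=1373396


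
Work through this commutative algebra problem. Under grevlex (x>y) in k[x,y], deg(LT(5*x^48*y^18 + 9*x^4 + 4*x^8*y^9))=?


LT: 5*x^48*y^18
deg_x=48, deg_y=18
Total=48+18=66


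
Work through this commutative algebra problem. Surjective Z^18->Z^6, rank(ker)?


rank(ker) = 18-6 = 12


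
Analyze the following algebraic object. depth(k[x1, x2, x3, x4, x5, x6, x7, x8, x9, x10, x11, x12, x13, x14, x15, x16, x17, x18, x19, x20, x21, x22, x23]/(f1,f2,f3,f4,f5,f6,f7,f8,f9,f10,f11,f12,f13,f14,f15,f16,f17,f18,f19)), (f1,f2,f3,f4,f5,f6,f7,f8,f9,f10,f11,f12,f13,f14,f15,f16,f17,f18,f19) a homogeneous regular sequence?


depth(R)=23
depth(R/I)=23-19=4


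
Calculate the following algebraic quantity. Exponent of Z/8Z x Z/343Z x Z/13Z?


Exponent = lcm of the cyclic orders; pairwise coprime => product.
2^3*7^3*13^1=8*343*13=35672


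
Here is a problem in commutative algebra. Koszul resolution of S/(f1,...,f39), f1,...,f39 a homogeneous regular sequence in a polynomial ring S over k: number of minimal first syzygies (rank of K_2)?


Regular sequence => Koszul complex is the minimal free resolution.
Syz_1 minimally generated by Koszul relations f_i*e_j - f_j*e_i (i<j): mu(Syz_1) = beta_2 = C(m,2) = m(m-1)/2
m=39
39*38/2 = 741


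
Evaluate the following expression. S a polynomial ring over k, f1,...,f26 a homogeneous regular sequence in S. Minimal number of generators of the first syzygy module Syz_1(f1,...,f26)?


Regular sequence => Koszul complex is the minimal free resolution.
Syz_1 minimally generated by Koszul relations f_i*e_j - f_j*e_i (i<j): mu(Syz_1) = beta_2 = C(m,2) = m(m-1)/2
m=26
26*25/2 = 325


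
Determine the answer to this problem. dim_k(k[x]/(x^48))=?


Basis: 1,x,...,x^47
dim=48


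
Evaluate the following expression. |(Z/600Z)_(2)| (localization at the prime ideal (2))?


2-primary part: 600=2^3*75
Size=2^3=8


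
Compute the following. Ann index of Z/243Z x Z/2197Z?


Exponent = lcm of the cyclic orders; pairwise coprime => product.
3^5*13^3=243*2197=533871


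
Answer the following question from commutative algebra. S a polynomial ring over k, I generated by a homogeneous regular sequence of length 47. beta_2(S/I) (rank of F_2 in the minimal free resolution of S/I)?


Regular sequence => Koszul complex is the minimal free resolution.
Syz_1 minimally generated by Koszul relations f_i*e_j - f_j*e_i (i<j): mu(Syz_1) = beta_2 = C(m,2) = m(m-1)/2
m=47
47*46/2 = 1081


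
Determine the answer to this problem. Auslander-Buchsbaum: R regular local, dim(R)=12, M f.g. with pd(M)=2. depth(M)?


pd+depth=depth(R)=12
depth=12-2=10


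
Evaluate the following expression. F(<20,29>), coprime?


gcd(20,29)=1 => F=ab-a-b=20*29-20-29=580-49=531


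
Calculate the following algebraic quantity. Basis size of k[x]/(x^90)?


Basis: 1,x,...,x^89
dim=90


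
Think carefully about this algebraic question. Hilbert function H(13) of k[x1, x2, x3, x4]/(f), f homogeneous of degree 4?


C(16,3)-C(12,3)=560-220=340


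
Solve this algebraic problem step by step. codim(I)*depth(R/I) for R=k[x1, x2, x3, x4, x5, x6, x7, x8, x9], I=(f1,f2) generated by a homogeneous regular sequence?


codim=2, depth=dim(R/I)=9-2=7
Product=2*7=14


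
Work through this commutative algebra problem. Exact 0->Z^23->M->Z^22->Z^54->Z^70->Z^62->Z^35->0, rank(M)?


Alt sum=0:
(-1)^0*23 + (-1)^1*? + (-1)^2*22 + (-1)^3*54 + (-1)^4*70 + (-1)^5*62 + (-1)^6*35=0
rank(M)=34


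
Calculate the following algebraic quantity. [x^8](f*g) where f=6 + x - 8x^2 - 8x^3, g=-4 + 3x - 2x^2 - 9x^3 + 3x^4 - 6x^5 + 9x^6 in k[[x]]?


[x^8] = sum a_i*b_j, i+j=8
  -8*9=-72
  -8*-6=48
Sum=-24


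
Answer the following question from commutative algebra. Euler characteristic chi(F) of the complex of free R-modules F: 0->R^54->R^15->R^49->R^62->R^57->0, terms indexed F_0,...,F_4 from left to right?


chi = sum (-1)^i * rank:
(-1)^0*54=54
(-1)^1*15=-15
(-1)^2*49=49
(-1)^3*62=-62
(-1)^4*57=57
chi=83


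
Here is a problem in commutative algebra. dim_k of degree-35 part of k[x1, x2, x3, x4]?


C(d+n-1,n-1)=C(38,3)=8436
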